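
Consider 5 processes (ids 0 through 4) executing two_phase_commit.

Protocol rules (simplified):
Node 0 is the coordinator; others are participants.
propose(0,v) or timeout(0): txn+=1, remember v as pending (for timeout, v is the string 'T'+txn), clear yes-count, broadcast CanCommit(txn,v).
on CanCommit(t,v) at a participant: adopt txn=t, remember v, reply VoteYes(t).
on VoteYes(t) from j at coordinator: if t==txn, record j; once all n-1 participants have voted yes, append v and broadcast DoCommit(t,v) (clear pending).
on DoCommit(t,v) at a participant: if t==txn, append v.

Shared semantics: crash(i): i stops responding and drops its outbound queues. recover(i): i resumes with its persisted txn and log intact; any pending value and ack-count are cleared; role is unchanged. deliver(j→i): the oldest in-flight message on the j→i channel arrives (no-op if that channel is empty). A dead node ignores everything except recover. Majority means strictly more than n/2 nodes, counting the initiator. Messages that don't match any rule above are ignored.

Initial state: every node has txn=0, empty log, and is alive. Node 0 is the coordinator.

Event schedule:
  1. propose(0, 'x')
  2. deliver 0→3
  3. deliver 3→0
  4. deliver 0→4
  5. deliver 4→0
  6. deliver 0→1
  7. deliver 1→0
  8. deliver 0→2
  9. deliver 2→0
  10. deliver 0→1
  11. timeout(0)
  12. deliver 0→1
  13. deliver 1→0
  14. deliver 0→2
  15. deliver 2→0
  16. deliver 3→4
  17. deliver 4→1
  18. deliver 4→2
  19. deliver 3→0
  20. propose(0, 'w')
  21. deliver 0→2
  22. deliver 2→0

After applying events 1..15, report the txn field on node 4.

1

after 1 — propose(0,'x'): n0:coor/t1/[-]
after 2 — deliver 0→3: n3:part/t1/[-]
after 3 — deliver 3→0: ·
after 4 — deliver 0→4: n4:part/t1/[-]
after 5 — deliver 4→0: ·
after 6 — deliver 0→1: n1:part/t1/[-]
after 7 — deliver 1→0: ·
after 8 — deliver 0→2: n2:part/t1/[-]
after 9 — deliver 2→0: n0:coor/t1/[x]
after 10 — deliver 0→1: n1:part/t1/[x]
after 11 — timeout(0): n0:coor/t2/[x]
after 12 — deliver 0→1: n1:part/t2/[x]
after 13 — deliver 1→0: ·
after 14 — deliver 0→2: n2:part/t1/[x]
after 15 — deliver 2→0: ·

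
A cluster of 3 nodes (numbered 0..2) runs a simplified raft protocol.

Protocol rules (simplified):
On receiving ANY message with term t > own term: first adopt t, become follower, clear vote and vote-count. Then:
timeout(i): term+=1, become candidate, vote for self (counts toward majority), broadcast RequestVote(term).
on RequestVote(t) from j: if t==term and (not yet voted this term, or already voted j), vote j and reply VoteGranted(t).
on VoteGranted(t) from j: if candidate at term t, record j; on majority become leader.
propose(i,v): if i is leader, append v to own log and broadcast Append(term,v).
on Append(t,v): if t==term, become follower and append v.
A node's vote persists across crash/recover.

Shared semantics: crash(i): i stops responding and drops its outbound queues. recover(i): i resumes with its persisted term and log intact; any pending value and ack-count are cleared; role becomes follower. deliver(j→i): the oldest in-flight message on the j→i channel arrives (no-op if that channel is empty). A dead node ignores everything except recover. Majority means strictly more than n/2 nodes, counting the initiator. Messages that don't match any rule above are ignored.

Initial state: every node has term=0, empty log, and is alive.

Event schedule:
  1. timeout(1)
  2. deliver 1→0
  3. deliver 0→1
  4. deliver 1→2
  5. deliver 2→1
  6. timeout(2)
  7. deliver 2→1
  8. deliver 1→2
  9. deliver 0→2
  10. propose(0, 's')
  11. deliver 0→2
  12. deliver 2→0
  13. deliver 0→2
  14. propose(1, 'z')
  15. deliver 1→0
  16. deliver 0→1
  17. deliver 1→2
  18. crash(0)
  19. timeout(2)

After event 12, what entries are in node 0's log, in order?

empty

1. timeout(1):  <1:cand t1 ->
2. deliver 1→0:  <0:foll t1 ->
3. deliver 0→1:  <1:lead t1 ->
4. deliver 1→2:  <2:foll t1 ->
5. deliver 2→1:  nop
6. timeout(2):  <2:cand t2 ->
7. deliver 2→1:  <1:foll t2 ->
8. deliver 1→2:  <2:lead t2 ->
9. deliver 0→2:  nop
10. propose(0,'s'):  nop
11. deliver 0→2:  nop
12. deliver 2→0:  <0:foll t2 ->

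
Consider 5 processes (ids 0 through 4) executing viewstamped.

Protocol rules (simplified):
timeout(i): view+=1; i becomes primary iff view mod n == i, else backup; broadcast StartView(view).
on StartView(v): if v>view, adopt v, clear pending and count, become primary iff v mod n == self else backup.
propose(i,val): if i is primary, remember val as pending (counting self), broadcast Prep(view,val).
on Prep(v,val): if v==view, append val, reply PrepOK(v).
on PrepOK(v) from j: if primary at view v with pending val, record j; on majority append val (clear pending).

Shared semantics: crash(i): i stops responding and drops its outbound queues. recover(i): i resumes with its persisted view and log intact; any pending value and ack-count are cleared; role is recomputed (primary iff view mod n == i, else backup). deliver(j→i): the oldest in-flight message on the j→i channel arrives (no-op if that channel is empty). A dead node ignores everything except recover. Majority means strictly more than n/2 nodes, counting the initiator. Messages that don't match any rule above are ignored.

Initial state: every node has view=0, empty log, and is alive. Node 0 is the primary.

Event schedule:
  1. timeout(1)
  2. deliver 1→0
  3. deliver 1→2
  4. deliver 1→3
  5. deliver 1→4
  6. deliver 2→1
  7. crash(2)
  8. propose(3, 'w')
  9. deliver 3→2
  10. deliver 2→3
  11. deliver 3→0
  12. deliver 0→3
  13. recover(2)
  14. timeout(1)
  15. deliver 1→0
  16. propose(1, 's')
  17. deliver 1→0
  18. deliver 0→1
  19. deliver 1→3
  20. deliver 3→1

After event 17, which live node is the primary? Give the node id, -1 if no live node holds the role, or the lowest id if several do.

-1

1. timeout(1):  <1:prim v1 ->
2. deliver 1→0:  <0:back v1 ->
3. deliver 1→2:  <2:back v1 ->
4. deliver 1→3:  <3:back v1 ->
5. deliver 1→4:  <4:back v1 ->
6. deliver 2→1:  nop
7. crash(2):  <2:✗back v1 ->
8. propose(3,'w'):  nop
9. deliver 3→2:  nop
10. deliver 2→3:  nop
11. deliver 3→0:  nop
12. deliver 0→3:  nop
13. recover(2):  <2:back v1 ->
14. timeout(1):  <1:back v2 ->
15. deliver 1→0:  <0:back v2 ->
16. propose(1,'s'):  nop
17. deliver 1→0:  nop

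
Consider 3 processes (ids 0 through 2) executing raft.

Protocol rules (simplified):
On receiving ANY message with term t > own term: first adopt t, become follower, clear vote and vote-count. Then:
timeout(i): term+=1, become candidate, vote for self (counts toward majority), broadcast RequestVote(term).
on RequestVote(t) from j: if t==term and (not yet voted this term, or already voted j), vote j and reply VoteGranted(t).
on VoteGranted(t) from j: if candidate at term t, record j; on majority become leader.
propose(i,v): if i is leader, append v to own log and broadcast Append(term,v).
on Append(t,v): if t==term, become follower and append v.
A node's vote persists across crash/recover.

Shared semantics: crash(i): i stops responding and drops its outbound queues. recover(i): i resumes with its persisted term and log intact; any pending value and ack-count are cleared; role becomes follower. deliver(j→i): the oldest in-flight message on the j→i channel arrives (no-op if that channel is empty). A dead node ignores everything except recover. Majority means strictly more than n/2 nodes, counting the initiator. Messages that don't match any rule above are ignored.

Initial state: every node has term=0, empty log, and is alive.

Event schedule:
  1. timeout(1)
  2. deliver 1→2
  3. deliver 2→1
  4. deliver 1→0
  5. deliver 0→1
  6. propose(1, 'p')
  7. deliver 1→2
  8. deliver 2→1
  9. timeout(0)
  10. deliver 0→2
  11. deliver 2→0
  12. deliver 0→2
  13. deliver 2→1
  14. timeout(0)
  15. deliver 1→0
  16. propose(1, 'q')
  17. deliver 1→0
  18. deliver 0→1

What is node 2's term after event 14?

2

1. timeout(1):  <1:cand t1 ->
2. deliver 1→2:  <2:foll t1 ->
3. deliver 2→1:  <1:lead t1 ->
4. deliver 1→0:  <0:foll t1 ->
5. deliver 0→1:  nop
6. propose(1,'p'):  <1:lead t1 p>
7. deliver 1→2:  <2:foll t1 p>
8. deliver 2→1:  nop
9. timeout(0):  <0:cand t2 ->
10. deliver 0→2:  <2:foll t2 p>
11. deliver 2→0:  <0:lead t2 ->
12. deliver 0→2:  nop
13. deliver 2→1:  nop
14. timeout(0):  <0:cand t3 ->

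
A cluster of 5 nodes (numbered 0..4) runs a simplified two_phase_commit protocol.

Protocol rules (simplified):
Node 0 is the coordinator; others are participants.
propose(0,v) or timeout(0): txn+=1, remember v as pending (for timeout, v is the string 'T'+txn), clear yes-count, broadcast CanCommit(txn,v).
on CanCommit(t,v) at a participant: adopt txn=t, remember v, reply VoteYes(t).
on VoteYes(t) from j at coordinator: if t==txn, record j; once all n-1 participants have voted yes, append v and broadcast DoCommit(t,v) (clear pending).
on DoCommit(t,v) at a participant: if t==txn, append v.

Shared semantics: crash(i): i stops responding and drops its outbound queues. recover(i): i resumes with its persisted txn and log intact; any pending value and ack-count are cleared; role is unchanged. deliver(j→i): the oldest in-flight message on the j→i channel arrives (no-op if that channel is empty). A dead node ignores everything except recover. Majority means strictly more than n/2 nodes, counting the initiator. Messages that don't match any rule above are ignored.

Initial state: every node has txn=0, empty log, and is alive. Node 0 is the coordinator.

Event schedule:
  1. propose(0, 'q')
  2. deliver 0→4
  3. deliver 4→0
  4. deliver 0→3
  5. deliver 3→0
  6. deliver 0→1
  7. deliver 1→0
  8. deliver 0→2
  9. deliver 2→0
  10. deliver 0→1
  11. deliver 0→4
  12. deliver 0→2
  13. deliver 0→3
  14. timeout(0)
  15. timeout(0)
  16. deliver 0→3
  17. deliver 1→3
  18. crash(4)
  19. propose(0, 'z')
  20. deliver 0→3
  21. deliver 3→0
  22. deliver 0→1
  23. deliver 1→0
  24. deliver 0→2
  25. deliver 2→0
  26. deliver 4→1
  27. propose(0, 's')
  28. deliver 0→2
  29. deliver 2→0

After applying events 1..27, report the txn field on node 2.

2

step 1 propose(0,'q'): 0={coor,t=1,log=-}
step 2 deliver 0→4: 4={part,t=1,log=-}
step 3 deliver 4→0: —
step 4 deliver 0→3: 3={part,t=1,log=-}
step 5 deliver 3→0: —
step 6 deliver 0→1: 1={part,t=1,log=-}
step 7 deliver 1→0: —
step 8 deliver 0→2: 2={part,t=1,log=-}
step 9 deliver 2→0: 0={coor,t=1,log=q}
step 10 deliver 0→1: 1={part,t=1,log=q}
step 11 deliver 0→4: 4={part,t=1,log=q}
step 12 deliver 0→2: 2={part,t=1,log=q}
step 13 deliver 0→3: 3={part,t=1,log=q}
step 14 timeout(0): 0={coor,t=2,log=q}
step 15 timeout(0): 0={coor,t=3,log=q}
step 16 deliver 0→3: 3={part,t=2,log=q}
step 17 deliver 1→3: —
step 18 crash(4): 4={✗part,t=1,log=q}
step 19 propose(0,'z'): 0={coor,t=4,log=q}
step 20 deliver 0→3: 3={part,t=3,log=q}
step 21 deliver 3→0: —
step 22 deliver 0→1: 1={part,t=2,log=q}
step 23 deliver 1→0: —
step 24 deliver 0→2: 2={part,t=2,log=q}
step 25 deliver 2→0: —
step 26 deliver 4→1: —
step 27 propose(0,'s'): 0={coor,t=5,log=q}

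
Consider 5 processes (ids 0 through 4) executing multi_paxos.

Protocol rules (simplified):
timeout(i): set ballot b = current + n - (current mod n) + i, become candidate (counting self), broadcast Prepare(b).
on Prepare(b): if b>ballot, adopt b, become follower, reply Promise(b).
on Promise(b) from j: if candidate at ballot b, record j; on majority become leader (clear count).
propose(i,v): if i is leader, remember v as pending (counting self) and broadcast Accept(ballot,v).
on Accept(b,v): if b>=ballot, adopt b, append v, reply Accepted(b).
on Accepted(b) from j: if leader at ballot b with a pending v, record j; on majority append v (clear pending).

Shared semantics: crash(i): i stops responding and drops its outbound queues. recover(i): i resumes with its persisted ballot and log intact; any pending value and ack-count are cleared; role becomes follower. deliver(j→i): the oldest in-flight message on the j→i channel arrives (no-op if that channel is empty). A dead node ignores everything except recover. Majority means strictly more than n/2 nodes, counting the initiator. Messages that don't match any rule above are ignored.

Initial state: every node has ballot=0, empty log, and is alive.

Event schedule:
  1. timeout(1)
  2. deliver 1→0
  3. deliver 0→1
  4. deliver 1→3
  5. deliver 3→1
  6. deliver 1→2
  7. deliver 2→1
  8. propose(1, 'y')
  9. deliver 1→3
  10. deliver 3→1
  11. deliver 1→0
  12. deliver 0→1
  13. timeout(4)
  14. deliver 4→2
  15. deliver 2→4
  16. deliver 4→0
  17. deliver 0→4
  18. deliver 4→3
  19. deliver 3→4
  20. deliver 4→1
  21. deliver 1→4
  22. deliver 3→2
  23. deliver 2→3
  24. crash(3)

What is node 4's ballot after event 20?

after 1 — timeout(1): n1:cand/b6/[-]
after 2 — deliver 1→0: n0:foll/b6/[-]
after 3 — deliver 0→1: ·
after 4 — deliver 1→3: n3:foll/b6/[-]
after 5 — deliver 3→1: n1:lead/b6/[-]
after 6 — deliver 1→2: n2:foll/b6/[-]
after 7 — deliver 2→1: ·
after 8 — propose(1,'y'): ·
after 9 — deliver 1→3: n3:foll/b6/[y]
after 10 — deliver 3→1: ·
after 11 — deliver 1→0: n0:foll/b6/[y]
after 12 — deliver 0→1: n1:lead/b6/[y]
after 13 — timeout(4): n4:cand/b9/[-]
after 14 — deliver 4→2: n2:foll/b9/[-]
after 15 — deliver 2→4: ·
after 16 — deliver 4→0: n0:foll/b9/[y]
after 17 — deliver 0→4: n4:lead/b9/[-]
after 18 — deliver 4→3: n3:foll/b9/[y]
after 19 — deliver 3→4: ·
after 20 — deliver 4→1: n1:foll/b9/[y]

9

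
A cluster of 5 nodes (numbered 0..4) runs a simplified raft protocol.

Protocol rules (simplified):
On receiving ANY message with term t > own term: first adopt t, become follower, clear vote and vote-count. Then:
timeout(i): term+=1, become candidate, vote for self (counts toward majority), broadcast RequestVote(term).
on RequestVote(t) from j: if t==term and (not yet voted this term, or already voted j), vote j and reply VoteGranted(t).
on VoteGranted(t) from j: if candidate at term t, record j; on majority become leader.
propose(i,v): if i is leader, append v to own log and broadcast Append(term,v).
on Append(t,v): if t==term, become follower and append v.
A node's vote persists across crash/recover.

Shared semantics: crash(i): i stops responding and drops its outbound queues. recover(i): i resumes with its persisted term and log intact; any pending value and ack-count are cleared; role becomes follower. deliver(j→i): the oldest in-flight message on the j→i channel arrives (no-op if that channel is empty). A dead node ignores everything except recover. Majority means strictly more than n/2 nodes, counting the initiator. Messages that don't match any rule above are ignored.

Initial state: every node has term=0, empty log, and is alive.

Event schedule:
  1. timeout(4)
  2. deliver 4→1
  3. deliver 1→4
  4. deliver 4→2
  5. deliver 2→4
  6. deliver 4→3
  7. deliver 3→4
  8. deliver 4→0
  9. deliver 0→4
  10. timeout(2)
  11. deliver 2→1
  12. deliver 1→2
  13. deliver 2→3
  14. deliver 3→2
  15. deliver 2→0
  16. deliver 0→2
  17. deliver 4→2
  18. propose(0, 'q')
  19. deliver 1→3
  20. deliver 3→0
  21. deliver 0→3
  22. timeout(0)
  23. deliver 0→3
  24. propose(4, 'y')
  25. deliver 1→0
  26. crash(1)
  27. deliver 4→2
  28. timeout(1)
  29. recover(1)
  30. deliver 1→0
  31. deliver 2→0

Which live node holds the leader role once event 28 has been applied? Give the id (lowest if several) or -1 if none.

step 1 timeout(4): 4={cand,t=1,log=-}
step 2 deliver 4→1: 1={foll,t=1,log=-}
step 3 deliver 1→4: —
step 4 deliver 4→2: 2={foll,t=1,log=-}
step 5 deliver 2→4: 4={lead,t=1,log=-}
step 6 deliver 4→3: 3={foll,t=1,log=-}
step 7 deliver 3→4: —
step 8 deliver 4→0: 0={foll,t=1,log=-}
step 9 deliver 0→4: —
step 10 timeout(2): 2={cand,t=2,log=-}
step 11 deliver 2→1: 1={foll,t=2,log=-}
step 12 deliver 1→2: —
step 13 deliver 2→3: 3={foll,t=2,log=-}
step 14 deliver 3→2: 2={lead,t=2,log=-}
step 15 deliver 2→0: 0={foll,t=2,log=-}
step 16 deliver 0→2: —
step 17 deliver 4→2: —
step 18 propose(0,'q'): —
step 19 deliver 1→3: —
step 20 deliver 3→0: —
step 21 deliver 0→3: —
step 22 timeout(0): 0={cand,t=3,log=-}
step 23 deliver 0→3: 3={foll,t=3,log=-}
step 24 propose(4,'y'): 4={lead,t=1,log=y}
step 25 deliver 1→0: —
step 26 crash(1): 1={✗foll,t=2,log=-}
step 27 deliver 4→2: —
step 28 timeout(1): —

2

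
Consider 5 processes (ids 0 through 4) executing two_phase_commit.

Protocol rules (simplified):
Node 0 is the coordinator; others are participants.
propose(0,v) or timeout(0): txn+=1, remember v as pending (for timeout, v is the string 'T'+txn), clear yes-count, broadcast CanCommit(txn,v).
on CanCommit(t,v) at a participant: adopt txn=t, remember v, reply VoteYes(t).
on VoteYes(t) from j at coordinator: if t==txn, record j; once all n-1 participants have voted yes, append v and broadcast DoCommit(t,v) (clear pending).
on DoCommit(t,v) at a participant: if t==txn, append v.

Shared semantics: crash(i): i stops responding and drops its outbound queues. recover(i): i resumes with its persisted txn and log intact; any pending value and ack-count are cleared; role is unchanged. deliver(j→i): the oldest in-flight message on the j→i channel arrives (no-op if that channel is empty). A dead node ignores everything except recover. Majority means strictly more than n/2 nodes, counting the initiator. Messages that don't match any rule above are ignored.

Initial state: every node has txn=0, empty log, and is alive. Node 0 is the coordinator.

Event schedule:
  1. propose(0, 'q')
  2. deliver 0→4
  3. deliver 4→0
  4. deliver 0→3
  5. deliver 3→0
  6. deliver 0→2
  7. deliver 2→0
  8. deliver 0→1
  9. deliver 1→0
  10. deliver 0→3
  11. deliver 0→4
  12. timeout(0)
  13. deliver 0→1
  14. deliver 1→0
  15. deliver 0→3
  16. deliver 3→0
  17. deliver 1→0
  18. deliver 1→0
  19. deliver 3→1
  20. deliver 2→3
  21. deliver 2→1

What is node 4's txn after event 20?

[1] propose(0,'q') → N0(coor t1 [-])
[2] deliver 0→4 → N4(part t1 [-])
[3] deliver 4→0 → ∅
[4] deliver 0→3 → N3(part t1 [-])
[5] deliver 3→0 → ∅
[6] deliver 0→2 → N2(part t1 [-])
[7] deliver 2→0 → ∅
[8] deliver 0→1 → N1(part t1 [-])
[9] deliver 1→0 → N0(coor t1 [q])
[10] deliver 0→3 → N3(part t1 [q])
[11] deliver 0→4 → N4(part t1 [q])
[12] timeout(0) → N0(coor t2 [q])
[13] deliver 0→1 → N1(part t1 [q])
[14] deliver 1→0 → ∅
[15] deliver 0→3 → N3(part t2 [q])
[16] deliver 3→0 → ∅
[17] deliver 1→0 → ∅
[18] deliver 1→0 → ∅
[19] deliver 3→1 → ∅
[20] deliver 2→3 → ∅

1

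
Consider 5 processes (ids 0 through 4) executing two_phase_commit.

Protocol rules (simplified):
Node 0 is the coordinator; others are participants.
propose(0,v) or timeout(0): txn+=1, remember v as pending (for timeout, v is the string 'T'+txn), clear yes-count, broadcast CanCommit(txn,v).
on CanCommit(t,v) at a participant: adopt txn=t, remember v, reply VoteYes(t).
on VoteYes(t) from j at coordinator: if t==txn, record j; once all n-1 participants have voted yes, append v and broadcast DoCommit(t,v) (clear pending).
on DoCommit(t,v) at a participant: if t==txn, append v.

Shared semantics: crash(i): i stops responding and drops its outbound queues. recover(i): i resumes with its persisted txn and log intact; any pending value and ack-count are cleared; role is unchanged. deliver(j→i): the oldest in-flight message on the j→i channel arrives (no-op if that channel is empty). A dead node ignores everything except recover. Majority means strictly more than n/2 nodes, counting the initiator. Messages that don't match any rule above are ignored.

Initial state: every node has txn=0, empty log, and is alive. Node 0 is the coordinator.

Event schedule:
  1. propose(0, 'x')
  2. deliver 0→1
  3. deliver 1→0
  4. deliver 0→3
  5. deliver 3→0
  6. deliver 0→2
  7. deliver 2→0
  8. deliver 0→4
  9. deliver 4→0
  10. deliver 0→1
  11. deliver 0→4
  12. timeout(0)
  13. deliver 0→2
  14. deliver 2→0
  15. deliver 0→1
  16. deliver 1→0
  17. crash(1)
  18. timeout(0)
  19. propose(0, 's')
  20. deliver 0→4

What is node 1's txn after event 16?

2

[1] propose(0,'x') → N0(coor t1 [-])
[2] deliver 0→1 → N1(part t1 [-])
[3] deliver 1→0 → ∅
[4] deliver 0→3 → N3(part t1 [-])
[5] deliver 3→0 → ∅
[6] deliver 0→2 → N2(part t1 [-])
[7] deliver 2→0 → ∅
[8] deliver 0→4 → N4(part t1 [-])
[9] deliver 4→0 → N0(coor t1 [x])
[10] deliver 0→1 → N1(part t1 [x])
[11] deliver 0→4 → N4(part t1 [x])
[12] timeout(0) → N0(coor t2 [x])
[13] deliver 0→2 → N2(part t1 [x])
[14] deliver 2→0 → ∅
[15] deliver 0→1 → N1(part t2 [x])
[16] deliver 1→0 → ∅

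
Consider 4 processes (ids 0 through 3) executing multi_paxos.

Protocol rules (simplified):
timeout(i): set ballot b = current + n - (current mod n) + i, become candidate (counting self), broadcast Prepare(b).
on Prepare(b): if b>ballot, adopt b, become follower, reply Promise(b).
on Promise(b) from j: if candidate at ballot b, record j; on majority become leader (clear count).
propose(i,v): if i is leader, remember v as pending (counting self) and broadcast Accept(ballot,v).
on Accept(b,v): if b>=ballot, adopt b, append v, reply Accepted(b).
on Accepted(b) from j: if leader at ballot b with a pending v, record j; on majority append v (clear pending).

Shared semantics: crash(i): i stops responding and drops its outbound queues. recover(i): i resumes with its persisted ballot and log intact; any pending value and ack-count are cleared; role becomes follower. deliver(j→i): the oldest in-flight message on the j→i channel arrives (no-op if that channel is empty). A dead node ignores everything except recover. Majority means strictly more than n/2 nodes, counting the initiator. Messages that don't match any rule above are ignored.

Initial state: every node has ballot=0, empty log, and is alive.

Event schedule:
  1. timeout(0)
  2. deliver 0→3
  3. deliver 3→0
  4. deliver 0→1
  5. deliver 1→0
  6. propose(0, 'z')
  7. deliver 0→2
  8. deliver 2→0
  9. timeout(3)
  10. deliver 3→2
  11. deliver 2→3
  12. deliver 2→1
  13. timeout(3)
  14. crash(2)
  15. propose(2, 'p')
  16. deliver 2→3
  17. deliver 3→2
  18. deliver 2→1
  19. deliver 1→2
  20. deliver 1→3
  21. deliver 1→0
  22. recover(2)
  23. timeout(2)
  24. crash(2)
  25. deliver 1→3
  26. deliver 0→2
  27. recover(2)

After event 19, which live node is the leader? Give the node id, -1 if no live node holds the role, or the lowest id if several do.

after 1 — timeout(0): n0:cand/b4/[-]
after 2 — deliver 0→3: n3:foll/b4/[-]
after 3 — deliver 3→0: ·
after 4 — deliver 0→1: n1:foll/b4/[-]
after 5 — deliver 1→0: n0:lead/b4/[-]
after 6 — propose(0,'z'): ·
after 7 — deliver 0→2: n2:foll/b4/[-]
after 8 — deliver 2→0: ·
after 9 — timeout(3): n3:cand/b11/[-]
after 10 — deliver 3→2: n2:foll/b11/[-]
after 11 — deliver 2→3: ·
after 12 — deliver 2→1: ·
after 13 — timeout(3): n3:cand/b15/[-]
after 14 — crash(2): n2:✗foll/b11/[-]
after 15 — propose(2,'p'): ·
after 16 — deliver 2→3: ·
after 17 — deliver 3→2: ·
after 18 — deliver 2→1: ·
after 19 — deliver 1→2: ·

0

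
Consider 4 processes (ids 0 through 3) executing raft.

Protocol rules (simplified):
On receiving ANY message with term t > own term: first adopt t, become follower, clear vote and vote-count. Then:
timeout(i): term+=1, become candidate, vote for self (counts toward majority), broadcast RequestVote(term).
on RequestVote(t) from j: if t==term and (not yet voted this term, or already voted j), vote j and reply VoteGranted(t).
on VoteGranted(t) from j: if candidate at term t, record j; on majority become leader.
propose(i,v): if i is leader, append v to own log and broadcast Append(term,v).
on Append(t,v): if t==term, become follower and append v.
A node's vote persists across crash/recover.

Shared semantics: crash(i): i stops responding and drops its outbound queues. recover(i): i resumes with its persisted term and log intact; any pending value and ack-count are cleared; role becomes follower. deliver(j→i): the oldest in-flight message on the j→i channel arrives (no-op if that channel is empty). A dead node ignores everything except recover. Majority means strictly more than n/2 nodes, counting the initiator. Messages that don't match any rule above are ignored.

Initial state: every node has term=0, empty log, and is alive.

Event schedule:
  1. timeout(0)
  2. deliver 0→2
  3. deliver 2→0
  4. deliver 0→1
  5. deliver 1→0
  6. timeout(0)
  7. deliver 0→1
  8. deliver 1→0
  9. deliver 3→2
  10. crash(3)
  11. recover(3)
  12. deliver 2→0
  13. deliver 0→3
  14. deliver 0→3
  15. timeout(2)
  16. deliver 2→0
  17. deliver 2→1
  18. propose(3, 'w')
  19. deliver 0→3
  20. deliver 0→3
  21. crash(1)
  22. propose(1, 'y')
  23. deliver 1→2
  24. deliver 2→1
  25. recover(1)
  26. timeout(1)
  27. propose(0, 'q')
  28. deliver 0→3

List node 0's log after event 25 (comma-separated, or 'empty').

e1 timeout(0): 0[cand,t=1,-]
e2 deliver 0→2: 2[foll,t=1,-]
e3 deliver 2→0: ·
e4 deliver 0→1: 1[foll,t=1,-]
e5 deliver 1→0: 0[lead,t=1,-]
e6 timeout(0): 0[cand,t=2,-]
e7 deliver 0→1: 1[foll,t=2,-]
e8 deliver 1→0: ·
e9 deliver 3→2: ·
e10 crash(3): 3[✗foll,t=0,-]
e11 recover(3): 3[foll,t=0,-]
e12 deliver 2→0: ·
e13 deliver 0→3: 3[foll,t=1,-]
e14 deliver 0→3: 3[foll,t=2,-]
e15 timeout(2): 2[cand,t=2,-]
e16 deliver 2→0: ·
e17 deliver 2→1: ·
e18 propose(3,'w'): ·
e19 deliver 0→3: ·
e20 deliver 0→3: ·
e21 crash(1): 1[✗foll,t=2,-]
e22 propose(1,'y'): ·
e23 deliver 1→2: ·
e24 deliver 2→1: ·
e25 recover(1): 1[foll,t=2,-]

empty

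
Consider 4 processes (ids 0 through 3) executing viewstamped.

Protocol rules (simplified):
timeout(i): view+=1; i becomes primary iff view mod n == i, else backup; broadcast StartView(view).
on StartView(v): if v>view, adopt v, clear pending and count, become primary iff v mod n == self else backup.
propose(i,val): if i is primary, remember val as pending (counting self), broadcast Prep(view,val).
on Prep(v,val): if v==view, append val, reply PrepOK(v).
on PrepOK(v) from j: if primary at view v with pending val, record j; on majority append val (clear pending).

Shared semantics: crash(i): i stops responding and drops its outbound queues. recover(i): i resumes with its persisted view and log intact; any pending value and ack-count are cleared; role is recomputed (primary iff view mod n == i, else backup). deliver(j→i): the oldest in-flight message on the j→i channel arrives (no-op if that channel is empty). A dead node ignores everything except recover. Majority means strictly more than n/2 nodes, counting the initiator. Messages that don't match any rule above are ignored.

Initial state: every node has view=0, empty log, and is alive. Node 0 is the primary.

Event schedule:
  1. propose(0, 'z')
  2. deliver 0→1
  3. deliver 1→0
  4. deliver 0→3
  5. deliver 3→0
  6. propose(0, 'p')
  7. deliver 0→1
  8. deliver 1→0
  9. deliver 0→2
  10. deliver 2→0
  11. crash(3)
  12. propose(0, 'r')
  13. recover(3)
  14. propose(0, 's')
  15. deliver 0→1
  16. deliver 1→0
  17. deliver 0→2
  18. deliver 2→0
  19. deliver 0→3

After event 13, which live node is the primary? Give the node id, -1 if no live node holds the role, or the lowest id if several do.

0

step 1 propose(0,'z'): —
step 2 deliver 0→1: 1={back,v=0,log=z}
step 3 deliver 1→0: —
step 4 deliver 0→3: 3={back,v=0,log=z}
step 5 deliver 3→0: 0={prim,v=0,log=z}
step 6 propose(0,'p'): —
step 7 deliver 0→1: 1={back,v=0,log=z,p}
step 8 deliver 1→0: —
step 9 deliver 0→2: 2={back,v=0,log=z}
step 10 deliver 2→0: 0={prim,v=0,log=z,p}
step 11 crash(3): 3={✗back,v=0,log=z}
step 12 propose(0,'r'): —
step 13 recover(3): 3={back,v=0,log=z}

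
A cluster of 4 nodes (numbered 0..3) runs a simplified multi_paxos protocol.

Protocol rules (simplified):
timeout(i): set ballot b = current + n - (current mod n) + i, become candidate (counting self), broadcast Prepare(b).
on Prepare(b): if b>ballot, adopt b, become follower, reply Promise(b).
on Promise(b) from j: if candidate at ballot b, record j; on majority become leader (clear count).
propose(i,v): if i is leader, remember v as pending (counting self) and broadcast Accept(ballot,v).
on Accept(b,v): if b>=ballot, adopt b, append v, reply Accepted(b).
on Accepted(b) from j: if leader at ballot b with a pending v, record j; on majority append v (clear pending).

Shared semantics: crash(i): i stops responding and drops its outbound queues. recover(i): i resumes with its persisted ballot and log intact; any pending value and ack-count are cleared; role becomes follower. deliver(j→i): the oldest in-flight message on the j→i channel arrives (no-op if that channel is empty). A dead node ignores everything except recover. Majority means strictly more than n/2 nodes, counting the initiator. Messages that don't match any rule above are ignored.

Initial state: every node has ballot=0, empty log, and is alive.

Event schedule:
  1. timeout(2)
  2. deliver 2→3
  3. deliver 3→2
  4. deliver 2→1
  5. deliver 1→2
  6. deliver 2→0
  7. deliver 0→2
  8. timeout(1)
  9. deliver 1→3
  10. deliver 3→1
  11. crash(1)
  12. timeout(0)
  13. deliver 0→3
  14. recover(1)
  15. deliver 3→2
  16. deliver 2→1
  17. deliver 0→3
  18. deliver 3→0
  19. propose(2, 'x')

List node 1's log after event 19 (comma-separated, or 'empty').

step 1 timeout(2): 2={cand,b=6,log=-}
step 2 deliver 2→3: 3={foll,b=6,log=-}
step 3 deliver 3→2: —
step 4 deliver 2→1: 1={foll,b=6,log=-}
step 5 deliver 1→2: 2={lead,b=6,log=-}
step 6 deliver 2→0: 0={foll,b=6,log=-}
step 7 deliver 0→2: —
step 8 timeout(1): 1={cand,b=9,log=-}
step 9 deliver 1→3: 3={foll,b=9,log=-}
step 10 deliver 3→1: —
step 11 crash(1): 1={✗cand,b=9,log=-}
step 12 timeout(0): 0={cand,b=8,log=-}
step 13 deliver 0→3: —
step 14 recover(1): 1={foll,b=9,log=-}
step 15 deliver 3→2: —
step 16 deliver 2→1: —
step 17 deliver 0→3: —
step 18 deliver 3→0: —
step 19 propose(2,'x'): —

empty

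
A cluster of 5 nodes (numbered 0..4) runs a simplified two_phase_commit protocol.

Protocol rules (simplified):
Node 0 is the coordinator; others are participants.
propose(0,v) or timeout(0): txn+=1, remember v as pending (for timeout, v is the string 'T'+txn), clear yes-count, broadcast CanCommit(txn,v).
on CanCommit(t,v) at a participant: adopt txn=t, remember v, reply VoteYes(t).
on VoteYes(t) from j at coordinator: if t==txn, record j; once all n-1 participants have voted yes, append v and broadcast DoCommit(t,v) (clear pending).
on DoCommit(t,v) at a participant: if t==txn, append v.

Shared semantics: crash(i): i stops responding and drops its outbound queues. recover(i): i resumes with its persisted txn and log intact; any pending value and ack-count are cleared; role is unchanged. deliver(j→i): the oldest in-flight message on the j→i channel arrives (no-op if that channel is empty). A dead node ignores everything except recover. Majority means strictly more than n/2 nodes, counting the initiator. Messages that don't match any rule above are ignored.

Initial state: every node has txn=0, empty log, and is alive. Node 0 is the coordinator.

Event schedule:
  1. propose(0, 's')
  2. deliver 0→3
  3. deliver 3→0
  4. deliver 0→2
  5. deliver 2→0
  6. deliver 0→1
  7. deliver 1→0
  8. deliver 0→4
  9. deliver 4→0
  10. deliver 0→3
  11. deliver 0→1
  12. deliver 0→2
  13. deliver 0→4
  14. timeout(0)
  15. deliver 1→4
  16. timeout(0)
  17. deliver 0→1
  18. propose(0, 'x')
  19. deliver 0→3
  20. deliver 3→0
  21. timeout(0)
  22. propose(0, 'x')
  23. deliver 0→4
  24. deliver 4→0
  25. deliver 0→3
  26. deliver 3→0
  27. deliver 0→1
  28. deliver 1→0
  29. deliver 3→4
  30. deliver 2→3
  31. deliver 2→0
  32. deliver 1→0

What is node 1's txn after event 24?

2

after 1 — propose(0,'s'): n0:coor/t1/[-]
after 2 — deliver 0→3: n3:part/t1/[-]
after 3 — deliver 3→0: ·
after 4 — deliver 0→2: n2:part/t1/[-]
after 5 — deliver 2→0: ·
after 6 — deliver 0→1: n1:part/t1/[-]
after 7 — deliver 1→0: ·
after 8 — deliver 0→4: n4:part/t1/[-]
after 9 — deliver 4→0: n0:coor/t1/[s]
after 10 — deliver 0→3: n3:part/t1/[s]
after 11 — deliver 0→1: n1:part/t1/[s]
after 12 — deliver 0→2: n2:part/t1/[s]
after 13 — deliver 0→4: n4:part/t1/[s]
after 14 — timeout(0): n0:coor/t2/[s]
after 15 — deliver 1→4: ·
after 16 — timeout(0): n0:coor/t3/[s]
after 17 — deliver 0→1: n1:part/t2/[s]
after 18 — propose(0,'x'): n0:coor/t4/[s]
after 19 — deliver 0→3: n3:part/t2/[s]
after 20 — deliver 3→0: ·
after 21 — timeout(0): n0:coor/t5/[s]
after 22 — propose(0,'x'): n0:coor/t6/[s]
after 23 — deliver 0→4: n4:part/t2/[s]
after 24 — deliver 4→0: ·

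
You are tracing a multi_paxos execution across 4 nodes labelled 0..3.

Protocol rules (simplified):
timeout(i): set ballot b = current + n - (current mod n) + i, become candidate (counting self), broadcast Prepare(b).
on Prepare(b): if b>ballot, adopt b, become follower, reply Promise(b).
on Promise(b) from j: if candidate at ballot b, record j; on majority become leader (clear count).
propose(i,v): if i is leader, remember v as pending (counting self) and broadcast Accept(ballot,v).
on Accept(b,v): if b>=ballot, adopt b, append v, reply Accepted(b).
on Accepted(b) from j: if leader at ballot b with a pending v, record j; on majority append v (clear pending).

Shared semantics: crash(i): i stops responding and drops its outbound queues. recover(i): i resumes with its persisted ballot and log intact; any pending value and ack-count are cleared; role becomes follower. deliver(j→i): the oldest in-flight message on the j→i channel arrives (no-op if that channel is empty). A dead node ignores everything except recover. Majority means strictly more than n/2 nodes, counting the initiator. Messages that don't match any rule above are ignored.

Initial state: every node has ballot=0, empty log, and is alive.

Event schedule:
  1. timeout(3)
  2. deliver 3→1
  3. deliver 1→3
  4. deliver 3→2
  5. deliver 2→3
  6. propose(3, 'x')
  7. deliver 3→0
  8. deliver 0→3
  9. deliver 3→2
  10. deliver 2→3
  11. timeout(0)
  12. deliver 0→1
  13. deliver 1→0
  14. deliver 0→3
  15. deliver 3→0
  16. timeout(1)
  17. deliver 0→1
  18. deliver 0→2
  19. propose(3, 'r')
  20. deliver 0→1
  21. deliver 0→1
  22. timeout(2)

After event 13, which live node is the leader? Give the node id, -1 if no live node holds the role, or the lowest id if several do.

step 1 timeout(3): 3={cand,b=7,log=-}
step 2 deliver 3→1: 1={foll,b=7,log=-}
step 3 deliver 1→3: —
step 4 deliver 3→2: 2={foll,b=7,log=-}
step 5 deliver 2→3: 3={lead,b=7,log=-}
step 6 propose(3,'x'): —
step 7 deliver 3→0: 0={foll,b=7,log=-}
step 8 deliver 0→3: —
step 9 deliver 3→2: 2={foll,b=7,log=x}
step 10 deliver 2→3: —
step 11 timeout(0): 0={cand,b=8,log=-}
step 12 deliver 0→1: 1={foll,b=8,log=-}
step 13 deliver 1→0: —

3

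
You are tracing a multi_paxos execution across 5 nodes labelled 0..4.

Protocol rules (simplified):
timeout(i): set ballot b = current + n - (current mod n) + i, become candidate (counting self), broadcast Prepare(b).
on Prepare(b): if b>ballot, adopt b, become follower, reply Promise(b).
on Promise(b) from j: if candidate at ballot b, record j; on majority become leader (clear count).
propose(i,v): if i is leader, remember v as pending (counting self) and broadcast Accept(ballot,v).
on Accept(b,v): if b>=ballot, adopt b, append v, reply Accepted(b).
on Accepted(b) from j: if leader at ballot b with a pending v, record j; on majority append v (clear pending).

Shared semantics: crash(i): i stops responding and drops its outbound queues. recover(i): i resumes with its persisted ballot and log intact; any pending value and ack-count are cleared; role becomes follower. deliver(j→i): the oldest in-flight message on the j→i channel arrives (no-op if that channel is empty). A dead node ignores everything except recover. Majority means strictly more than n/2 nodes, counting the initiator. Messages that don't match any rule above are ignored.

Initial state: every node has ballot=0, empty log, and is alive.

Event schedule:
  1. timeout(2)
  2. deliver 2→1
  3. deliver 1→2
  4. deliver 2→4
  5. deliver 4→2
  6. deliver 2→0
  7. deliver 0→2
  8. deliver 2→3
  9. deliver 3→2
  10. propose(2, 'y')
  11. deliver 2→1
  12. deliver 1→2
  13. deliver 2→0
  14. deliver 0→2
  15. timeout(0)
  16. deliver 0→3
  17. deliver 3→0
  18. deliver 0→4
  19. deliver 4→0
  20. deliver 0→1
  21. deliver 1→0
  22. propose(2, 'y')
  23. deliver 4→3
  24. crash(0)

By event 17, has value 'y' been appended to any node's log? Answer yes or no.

yes

step 1 timeout(2): 2={cand,b=7,log=-}
step 2 deliver 2→1: 1={foll,b=7,log=-}
step 3 deliver 1→2: —
step 4 deliver 2→4: 4={foll,b=7,log=-}
step 5 deliver 4→2: 2={lead,b=7,log=-}
step 6 deliver 2→0: 0={foll,b=7,log=-}
step 7 deliver 0→2: —
step 8 deliver 2→3: 3={foll,b=7,log=-}
step 9 deliver 3→2: —
step 10 propose(2,'y'): —
step 11 deliver 2→1: 1={foll,b=7,log=y}
step 12 deliver 1→2: —
step 13 deliver 2→0: 0={foll,b=7,log=y}
step 14 deliver 0→2: 2={lead,b=7,log=y}
step 15 timeout(0): 0={cand,b=10,log=y}
step 16 deliver 0→3: 3={foll,b=10,log=-}
step 17 deliver 3→0: —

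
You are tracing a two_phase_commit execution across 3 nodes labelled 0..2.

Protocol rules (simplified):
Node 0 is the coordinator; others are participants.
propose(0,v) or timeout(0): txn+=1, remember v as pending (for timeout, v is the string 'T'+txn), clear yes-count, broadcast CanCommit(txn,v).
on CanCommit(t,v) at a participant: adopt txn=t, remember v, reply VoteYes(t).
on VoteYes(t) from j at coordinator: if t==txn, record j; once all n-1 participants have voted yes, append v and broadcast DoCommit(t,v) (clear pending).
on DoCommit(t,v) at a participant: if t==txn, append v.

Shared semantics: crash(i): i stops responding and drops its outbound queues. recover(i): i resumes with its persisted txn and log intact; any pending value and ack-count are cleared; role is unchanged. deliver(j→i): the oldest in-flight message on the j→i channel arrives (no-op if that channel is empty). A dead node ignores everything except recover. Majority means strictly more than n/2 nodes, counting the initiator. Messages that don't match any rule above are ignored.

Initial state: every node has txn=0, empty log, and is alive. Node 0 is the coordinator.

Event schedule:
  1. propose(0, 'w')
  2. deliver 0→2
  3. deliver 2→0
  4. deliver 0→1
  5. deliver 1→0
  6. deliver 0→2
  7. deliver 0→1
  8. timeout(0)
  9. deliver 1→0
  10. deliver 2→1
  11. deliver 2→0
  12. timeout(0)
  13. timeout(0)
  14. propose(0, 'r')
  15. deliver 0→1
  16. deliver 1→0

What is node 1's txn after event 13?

1

after 1 — propose(0,'w'): n0:coor/t1/[-]
after 2 — deliver 0→2: n2:part/t1/[-]
after 3 — deliver 2→0: ·
after 4 — deliver 0→1: n1:part/t1/[-]
after 5 — deliver 1→0: n0:coor/t1/[w]
after 6 — deliver 0→2: n2:part/t1/[w]
after 7 — deliver 0→1: n1:part/t1/[w]
after 8 — timeout(0): n0:coor/t2/[w]
after 9 — deliver 1→0: ·
after 10 — deliver 2→1: ·
after 11 — deliver 2→0: ·
after 12 — timeout(0): n0:coor/t3/[w]
after 13 — timeout(0): n0:coor/t4/[w]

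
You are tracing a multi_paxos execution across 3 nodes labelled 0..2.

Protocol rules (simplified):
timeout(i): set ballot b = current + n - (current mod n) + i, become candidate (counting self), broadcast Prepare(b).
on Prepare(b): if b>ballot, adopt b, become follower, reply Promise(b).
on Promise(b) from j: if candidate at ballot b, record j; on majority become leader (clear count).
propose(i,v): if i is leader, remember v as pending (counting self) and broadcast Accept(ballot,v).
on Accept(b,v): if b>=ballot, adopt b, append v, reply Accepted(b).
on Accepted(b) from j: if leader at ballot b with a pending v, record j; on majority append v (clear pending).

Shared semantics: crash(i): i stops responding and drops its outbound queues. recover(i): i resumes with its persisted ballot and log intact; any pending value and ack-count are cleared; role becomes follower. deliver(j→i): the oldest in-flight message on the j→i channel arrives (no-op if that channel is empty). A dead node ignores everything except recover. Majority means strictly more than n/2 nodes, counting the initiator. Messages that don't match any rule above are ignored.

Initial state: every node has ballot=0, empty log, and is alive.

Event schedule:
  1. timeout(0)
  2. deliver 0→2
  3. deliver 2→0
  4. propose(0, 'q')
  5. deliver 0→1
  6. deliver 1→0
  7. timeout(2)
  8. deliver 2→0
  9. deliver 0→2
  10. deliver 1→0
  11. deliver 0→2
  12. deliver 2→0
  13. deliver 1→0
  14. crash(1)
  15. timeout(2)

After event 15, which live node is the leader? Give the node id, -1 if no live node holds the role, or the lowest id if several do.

-1

[1] timeout(0) → N0(cand b3 [-])
[2] deliver 0→2 → N2(foll b3 [-])
[3] deliver 2→0 → N0(lead b3 [-])
[4] propose(0,'q') → ∅
[5] deliver 0→1 → N1(foll b3 [-])
[6] deliver 1→0 → ∅
[7] timeout(2) → N2(cand b8 [-])
[8] deliver 2→0 → N0(foll b8 [-])
[9] deliver 0→2 → ∅
[10] deliver 1→0 → ∅
[11] deliver 0→2 → N2(lead b8 [-])
[12] deliver 2→0 → ∅
[13] deliver 1→0 → ∅
[14] crash(1) → N1(✗foll b3 [-])
[15] timeout(2) → N2(cand b11 [-])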